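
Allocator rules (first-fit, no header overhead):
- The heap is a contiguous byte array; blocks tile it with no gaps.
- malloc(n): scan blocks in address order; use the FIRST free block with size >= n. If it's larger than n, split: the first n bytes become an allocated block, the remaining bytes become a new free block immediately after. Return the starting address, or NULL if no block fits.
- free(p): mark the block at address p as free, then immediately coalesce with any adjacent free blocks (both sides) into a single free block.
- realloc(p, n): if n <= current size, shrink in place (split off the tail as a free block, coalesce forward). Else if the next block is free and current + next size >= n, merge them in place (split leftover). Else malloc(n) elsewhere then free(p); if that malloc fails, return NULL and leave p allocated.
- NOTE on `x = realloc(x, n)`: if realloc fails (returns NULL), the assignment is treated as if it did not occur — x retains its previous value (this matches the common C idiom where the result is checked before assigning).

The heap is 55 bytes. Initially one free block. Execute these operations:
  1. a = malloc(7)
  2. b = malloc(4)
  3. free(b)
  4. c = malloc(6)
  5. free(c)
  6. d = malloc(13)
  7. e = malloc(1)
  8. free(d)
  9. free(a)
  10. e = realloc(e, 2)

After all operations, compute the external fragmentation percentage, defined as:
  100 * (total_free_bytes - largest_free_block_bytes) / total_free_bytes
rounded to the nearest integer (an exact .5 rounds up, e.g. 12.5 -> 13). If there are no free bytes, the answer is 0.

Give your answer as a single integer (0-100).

Op 1: a = malloc(7) -> a = 0; heap: [0-6 ALLOC][7-54 FREE]
Op 2: b = malloc(4) -> b = 7; heap: [0-6 ALLOC][7-10 ALLOC][11-54 FREE]
Op 3: free(b) -> (freed b); heap: [0-6 ALLOC][7-54 FREE]
Op 4: c = malloc(6) -> c = 7; heap: [0-6 ALLOC][7-12 ALLOC][13-54 FREE]
Op 5: free(c) -> (freed c); heap: [0-6 ALLOC][7-54 FREE]
Op 6: d = malloc(13) -> d = 7; heap: [0-6 ALLOC][7-19 ALLOC][20-54 FREE]
Op 7: e = malloc(1) -> e = 20; heap: [0-6 ALLOC][7-19 ALLOC][20-20 ALLOC][21-54 FREE]
Op 8: free(d) -> (freed d); heap: [0-6 ALLOC][7-19 FREE][20-20 ALLOC][21-54 FREE]
Op 9: free(a) -> (freed a); heap: [0-19 FREE][20-20 ALLOC][21-54 FREE]
Op 10: e = realloc(e, 2) -> e = 20; heap: [0-19 FREE][20-21 ALLOC][22-54 FREE]
Free blocks: [20 33] total_free=53 largest=33 -> 100*(53-33)/53 = 2000/53 ≈ 37.736 -> rounds to 38

Answer: 38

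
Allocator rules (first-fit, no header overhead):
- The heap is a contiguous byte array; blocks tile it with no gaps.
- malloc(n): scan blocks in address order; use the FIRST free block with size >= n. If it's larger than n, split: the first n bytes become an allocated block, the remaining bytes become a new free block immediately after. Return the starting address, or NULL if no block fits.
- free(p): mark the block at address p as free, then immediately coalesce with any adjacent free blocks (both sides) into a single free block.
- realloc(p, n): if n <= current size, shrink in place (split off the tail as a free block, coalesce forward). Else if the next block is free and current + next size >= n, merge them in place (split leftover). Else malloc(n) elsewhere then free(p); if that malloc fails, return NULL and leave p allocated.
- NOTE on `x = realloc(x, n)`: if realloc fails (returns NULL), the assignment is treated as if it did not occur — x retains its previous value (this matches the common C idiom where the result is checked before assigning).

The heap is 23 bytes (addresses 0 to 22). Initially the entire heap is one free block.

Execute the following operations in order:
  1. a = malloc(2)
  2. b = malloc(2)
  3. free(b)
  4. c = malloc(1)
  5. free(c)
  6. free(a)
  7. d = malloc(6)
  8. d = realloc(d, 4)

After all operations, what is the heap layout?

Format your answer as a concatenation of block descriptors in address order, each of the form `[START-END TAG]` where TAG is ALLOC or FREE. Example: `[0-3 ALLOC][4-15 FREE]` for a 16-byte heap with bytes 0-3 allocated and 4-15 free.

Answer: [0-3 ALLOC][4-22 FREE]

Derivation:
Op 1: a = malloc(2) -> a = 0; heap: [0-1 ALLOC][2-22 FREE]
Op 2: b = malloc(2) -> b = 2; heap: [0-1 ALLOC][2-3 ALLOC][4-22 FREE]
Op 3: free(b) -> (freed b); heap: [0-1 ALLOC][2-22 FREE]
Op 4: c = malloc(1) -> c = 2; heap: [0-1 ALLOC][2-2 ALLOC][3-22 FREE]
Op 5: free(c) -> (freed c); heap: [0-1 ALLOC][2-22 FREE]
Op 6: free(a) -> (freed a); heap: [0-22 FREE]
Op 7: d = malloc(6) -> d = 0; heap: [0-5 ALLOC][6-22 FREE]
Op 8: d = realloc(d, 4) -> d = 0; heap: [0-3 ALLOC][4-22 FREE]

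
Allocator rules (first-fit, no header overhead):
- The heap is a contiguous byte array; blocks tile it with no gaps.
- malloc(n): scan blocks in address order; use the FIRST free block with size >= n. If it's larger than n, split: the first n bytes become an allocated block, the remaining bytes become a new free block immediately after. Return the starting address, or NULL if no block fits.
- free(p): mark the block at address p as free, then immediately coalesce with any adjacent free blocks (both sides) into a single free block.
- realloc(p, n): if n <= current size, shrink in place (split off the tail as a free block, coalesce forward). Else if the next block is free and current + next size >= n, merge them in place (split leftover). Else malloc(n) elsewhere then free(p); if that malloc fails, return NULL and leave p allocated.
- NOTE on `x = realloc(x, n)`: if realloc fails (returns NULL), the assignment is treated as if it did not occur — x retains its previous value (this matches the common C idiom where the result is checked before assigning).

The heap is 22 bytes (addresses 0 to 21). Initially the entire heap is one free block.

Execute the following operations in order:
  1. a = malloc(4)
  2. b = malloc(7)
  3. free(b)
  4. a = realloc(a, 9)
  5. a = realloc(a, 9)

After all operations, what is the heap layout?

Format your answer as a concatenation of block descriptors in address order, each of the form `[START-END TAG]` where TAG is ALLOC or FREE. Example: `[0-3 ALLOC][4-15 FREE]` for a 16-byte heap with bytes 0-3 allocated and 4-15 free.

Answer: [0-8 ALLOC][9-21 FREE]

Derivation:
Op 1: a = malloc(4) -> a = 0; heap: [0-3 ALLOC][4-21 FREE]
Op 2: b = malloc(7) -> b = 4; heap: [0-3 ALLOC][4-10 ALLOC][11-21 FREE]
Op 3: free(b) -> (freed b); heap: [0-3 ALLOC][4-21 FREE]
Op 4: a = realloc(a, 9) -> a = 0; heap: [0-8 ALLOC][9-21 FREE]
Op 5: a = realloc(a, 9) -> a = 0; heap: [0-8 ALLOC][9-21 FREE]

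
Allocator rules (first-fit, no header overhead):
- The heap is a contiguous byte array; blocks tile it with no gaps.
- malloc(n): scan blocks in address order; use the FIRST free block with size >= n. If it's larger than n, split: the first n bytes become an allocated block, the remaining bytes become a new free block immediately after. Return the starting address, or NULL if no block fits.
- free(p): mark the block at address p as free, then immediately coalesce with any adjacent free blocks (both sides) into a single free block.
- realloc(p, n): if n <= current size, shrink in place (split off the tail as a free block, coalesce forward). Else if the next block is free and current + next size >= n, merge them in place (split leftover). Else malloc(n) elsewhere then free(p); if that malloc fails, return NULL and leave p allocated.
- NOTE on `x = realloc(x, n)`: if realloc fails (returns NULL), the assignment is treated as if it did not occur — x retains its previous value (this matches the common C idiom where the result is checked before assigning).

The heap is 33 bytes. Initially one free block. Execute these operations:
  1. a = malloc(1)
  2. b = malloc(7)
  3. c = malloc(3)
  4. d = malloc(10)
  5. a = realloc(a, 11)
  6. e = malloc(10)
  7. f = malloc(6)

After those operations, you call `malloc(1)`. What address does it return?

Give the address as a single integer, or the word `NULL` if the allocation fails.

Answer: 0

Derivation:
Op 1: a = malloc(1) -> a = 0; heap: [0-0 ALLOC][1-32 FREE]
Op 2: b = malloc(7) -> b = 1; heap: [0-0 ALLOC][1-7 ALLOC][8-32 FREE]
Op 3: c = malloc(3) -> c = 8; heap: [0-0 ALLOC][1-7 ALLOC][8-10 ALLOC][11-32 FREE]
Op 4: d = malloc(10) -> d = 11; heap: [0-0 ALLOC][1-7 ALLOC][8-10 ALLOC][11-20 ALLOC][21-32 FREE]
Op 5: a = realloc(a, 11) -> a = 21; heap: [0-0 FREE][1-7 ALLOC][8-10 ALLOC][11-20 ALLOC][21-31 ALLOC][32-32 FREE]
Op 6: e = malloc(10) -> e = NULL; heap: [0-0 FREE][1-7 ALLOC][8-10 ALLOC][11-20 ALLOC][21-31 ALLOC][32-32 FREE]
Op 7: f = malloc(6) -> f = NULL; heap: [0-0 FREE][1-7 ALLOC][8-10 ALLOC][11-20 ALLOC][21-31 ALLOC][32-32 FREE]
malloc(1): first-fit scan over [0-0 FREE][1-7 ALLOC][8-10 ALLOC][11-20 ALLOC][21-31 ALLOC][32-32 FREE] -> 0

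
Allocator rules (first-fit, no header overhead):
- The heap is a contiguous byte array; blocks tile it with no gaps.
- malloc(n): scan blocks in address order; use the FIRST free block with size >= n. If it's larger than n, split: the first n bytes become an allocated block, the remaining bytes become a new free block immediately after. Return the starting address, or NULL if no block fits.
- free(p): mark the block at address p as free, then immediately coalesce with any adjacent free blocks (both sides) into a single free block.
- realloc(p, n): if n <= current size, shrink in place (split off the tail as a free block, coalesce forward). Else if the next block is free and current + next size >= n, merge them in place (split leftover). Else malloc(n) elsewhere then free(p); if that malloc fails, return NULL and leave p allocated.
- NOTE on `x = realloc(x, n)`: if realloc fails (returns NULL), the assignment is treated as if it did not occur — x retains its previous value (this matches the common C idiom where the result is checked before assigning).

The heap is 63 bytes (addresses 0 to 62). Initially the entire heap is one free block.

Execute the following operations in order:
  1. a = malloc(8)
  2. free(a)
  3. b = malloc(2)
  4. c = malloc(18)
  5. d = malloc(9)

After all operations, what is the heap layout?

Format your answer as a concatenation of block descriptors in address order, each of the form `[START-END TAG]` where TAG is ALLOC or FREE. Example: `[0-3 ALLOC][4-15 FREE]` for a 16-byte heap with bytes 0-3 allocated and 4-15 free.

Answer: [0-1 ALLOC][2-19 ALLOC][20-28 ALLOC][29-62 FREE]

Derivation:
Op 1: a = malloc(8) -> a = 0; heap: [0-7 ALLOC][8-62 FREE]
Op 2: free(a) -> (freed a); heap: [0-62 FREE]
Op 3: b = malloc(2) -> b = 0; heap: [0-1 ALLOC][2-62 FREE]
Op 4: c = malloc(18) -> c = 2; heap: [0-1 ALLOC][2-19 ALLOC][20-62 FREE]
Op 5: d = malloc(9) -> d = 20; heap: [0-1 ALLOC][2-19 ALLOC][20-28 ALLOC][29-62 FREE]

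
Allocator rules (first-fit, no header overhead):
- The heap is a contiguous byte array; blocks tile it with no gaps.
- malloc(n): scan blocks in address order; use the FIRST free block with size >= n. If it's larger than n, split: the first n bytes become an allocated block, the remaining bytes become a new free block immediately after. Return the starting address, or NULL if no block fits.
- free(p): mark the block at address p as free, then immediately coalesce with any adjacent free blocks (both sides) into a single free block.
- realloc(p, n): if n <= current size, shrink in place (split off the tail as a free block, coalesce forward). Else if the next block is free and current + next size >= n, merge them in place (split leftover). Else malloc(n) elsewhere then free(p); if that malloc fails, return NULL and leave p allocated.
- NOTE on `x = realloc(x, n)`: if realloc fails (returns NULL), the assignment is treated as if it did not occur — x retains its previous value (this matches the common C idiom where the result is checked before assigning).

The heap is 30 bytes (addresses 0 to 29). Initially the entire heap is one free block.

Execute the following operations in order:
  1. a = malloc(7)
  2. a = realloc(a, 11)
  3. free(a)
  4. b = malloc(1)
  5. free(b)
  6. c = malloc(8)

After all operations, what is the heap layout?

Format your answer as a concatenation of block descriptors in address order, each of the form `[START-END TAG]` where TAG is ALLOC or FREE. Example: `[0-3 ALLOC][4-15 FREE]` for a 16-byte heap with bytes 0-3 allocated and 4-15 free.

Answer: [0-7 ALLOC][8-29 FREE]

Derivation:
Op 1: a = malloc(7) -> a = 0; heap: [0-6 ALLOC][7-29 FREE]
Op 2: a = realloc(a, 11) -> a = 0; heap: [0-10 ALLOC][11-29 FREE]
Op 3: free(a) -> (freed a); heap: [0-29 FREE]
Op 4: b = malloc(1) -> b = 0; heap: [0-0 ALLOC][1-29 FREE]
Op 5: free(b) -> (freed b); heap: [0-29 FREE]
Op 6: c = malloc(8) -> c = 0; heap: [0-7 ALLOC][8-29 FREE]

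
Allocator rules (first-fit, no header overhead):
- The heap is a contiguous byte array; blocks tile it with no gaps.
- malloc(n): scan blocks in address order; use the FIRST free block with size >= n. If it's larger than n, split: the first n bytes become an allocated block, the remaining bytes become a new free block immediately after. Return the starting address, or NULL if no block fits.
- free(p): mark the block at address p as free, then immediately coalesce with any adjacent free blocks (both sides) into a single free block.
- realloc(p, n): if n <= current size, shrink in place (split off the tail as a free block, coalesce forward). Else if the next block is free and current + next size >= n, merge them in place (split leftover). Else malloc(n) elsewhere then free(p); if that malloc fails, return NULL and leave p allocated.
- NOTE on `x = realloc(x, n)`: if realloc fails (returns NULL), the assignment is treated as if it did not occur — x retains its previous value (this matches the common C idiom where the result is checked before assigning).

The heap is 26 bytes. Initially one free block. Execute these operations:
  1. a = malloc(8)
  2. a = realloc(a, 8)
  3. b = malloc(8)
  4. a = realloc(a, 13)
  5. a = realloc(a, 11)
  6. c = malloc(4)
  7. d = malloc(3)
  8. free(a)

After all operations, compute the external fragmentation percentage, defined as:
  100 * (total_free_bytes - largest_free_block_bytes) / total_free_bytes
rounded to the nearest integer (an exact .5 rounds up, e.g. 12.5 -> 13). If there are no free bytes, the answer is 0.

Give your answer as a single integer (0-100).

Answer: 27

Derivation:
Op 1: a = malloc(8) -> a = 0; heap: [0-7 ALLOC][8-25 FREE]
Op 2: a = realloc(a, 8) -> a = 0; heap: [0-7 ALLOC][8-25 FREE]
Op 3: b = malloc(8) -> b = 8; heap: [0-7 ALLOC][8-15 ALLOC][16-25 FREE]
Op 4: a = realloc(a, 13) -> NULL (a unchanged); heap: [0-7 ALLOC][8-15 ALLOC][16-25 FREE]
Op 5: a = realloc(a, 11) -> NULL (a unchanged); heap: [0-7 ALLOC][8-15 ALLOC][16-25 FREE]
Op 6: c = malloc(4) -> c = 16; heap: [0-7 ALLOC][8-15 ALLOC][16-19 ALLOC][20-25 FREE]
Op 7: d = malloc(3) -> d = 20; heap: [0-7 ALLOC][8-15 ALLOC][16-19 ALLOC][20-22 ALLOC][23-25 FREE]
Op 8: free(a) -> (freed a); heap: [0-7 FREE][8-15 ALLOC][16-19 ALLOC][20-22 ALLOC][23-25 FREE]
Free blocks: [8 3] total_free=11 largest=8 -> 100*(11-8)/11 = 300/11 ≈ 27.273 -> rounds to 27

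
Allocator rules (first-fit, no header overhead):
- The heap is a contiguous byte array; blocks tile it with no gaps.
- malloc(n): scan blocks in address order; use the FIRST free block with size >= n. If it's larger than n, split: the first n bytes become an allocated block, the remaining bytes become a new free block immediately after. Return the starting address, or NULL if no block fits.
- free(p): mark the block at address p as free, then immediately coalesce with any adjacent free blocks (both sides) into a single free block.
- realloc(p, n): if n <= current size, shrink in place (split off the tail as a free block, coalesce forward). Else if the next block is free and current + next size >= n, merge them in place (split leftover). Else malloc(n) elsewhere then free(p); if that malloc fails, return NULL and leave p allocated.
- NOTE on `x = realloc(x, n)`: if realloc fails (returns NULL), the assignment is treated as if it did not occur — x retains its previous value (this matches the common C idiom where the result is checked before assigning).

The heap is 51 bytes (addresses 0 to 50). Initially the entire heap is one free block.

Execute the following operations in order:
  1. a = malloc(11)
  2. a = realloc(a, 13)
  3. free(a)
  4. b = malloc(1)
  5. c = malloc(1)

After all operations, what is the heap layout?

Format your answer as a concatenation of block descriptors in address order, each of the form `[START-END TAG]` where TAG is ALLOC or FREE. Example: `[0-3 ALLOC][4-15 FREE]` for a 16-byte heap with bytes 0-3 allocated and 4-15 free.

Answer: [0-0 ALLOC][1-1 ALLOC][2-50 FREE]

Derivation:
Op 1: a = malloc(11) -> a = 0; heap: [0-10 ALLOC][11-50 FREE]
Op 2: a = realloc(a, 13) -> a = 0; heap: [0-12 ALLOC][13-50 FREE]
Op 3: free(a) -> (freed a); heap: [0-50 FREE]
Op 4: b = malloc(1) -> b = 0; heap: [0-0 ALLOC][1-50 FREE]
Op 5: c = malloc(1) -> c = 1; heap: [0-0 ALLOC][1-1 ALLOC][2-50 FREE]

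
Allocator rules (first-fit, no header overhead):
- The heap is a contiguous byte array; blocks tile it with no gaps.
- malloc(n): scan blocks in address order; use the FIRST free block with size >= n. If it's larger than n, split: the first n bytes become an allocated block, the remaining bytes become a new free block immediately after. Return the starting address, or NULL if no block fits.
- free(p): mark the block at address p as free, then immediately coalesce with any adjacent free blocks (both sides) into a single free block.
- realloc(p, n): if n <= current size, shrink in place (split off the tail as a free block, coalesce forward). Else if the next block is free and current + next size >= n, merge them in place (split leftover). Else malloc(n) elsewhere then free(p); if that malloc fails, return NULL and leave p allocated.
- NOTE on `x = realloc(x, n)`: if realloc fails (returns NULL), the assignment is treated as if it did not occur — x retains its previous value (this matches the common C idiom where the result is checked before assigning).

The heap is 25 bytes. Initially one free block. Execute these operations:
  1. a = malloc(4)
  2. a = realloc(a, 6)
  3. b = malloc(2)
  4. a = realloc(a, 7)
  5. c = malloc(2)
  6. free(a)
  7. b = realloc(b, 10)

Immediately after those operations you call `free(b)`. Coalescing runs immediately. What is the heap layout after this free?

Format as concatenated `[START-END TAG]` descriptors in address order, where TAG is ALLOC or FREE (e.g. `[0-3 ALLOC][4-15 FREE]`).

Answer: [0-1 ALLOC][2-24 FREE]

Derivation:
Op 1: a = malloc(4) -> a = 0; heap: [0-3 ALLOC][4-24 FREE]
Op 2: a = realloc(a, 6) -> a = 0; heap: [0-5 ALLOC][6-24 FREE]
Op 3: b = malloc(2) -> b = 6; heap: [0-5 ALLOC][6-7 ALLOC][8-24 FREE]
Op 4: a = realloc(a, 7) -> a = 8; heap: [0-5 FREE][6-7 ALLOC][8-14 ALLOC][15-24 FREE]
Op 5: c = malloc(2) -> c = 0; heap: [0-1 ALLOC][2-5 FREE][6-7 ALLOC][8-14 ALLOC][15-24 FREE]
Op 6: free(a) -> (freed a); heap: [0-1 ALLOC][2-5 FREE][6-7 ALLOC][8-24 FREE]
Op 7: b = realloc(b, 10) -> b = 6; heap: [0-1 ALLOC][2-5 FREE][6-15 ALLOC][16-24 FREE]
free(b): b = 6 -> block [6-15 ALLOC]; mark free, coalesce with adjacent free neighbors -> [0-1 ALLOC][2-24 FREE]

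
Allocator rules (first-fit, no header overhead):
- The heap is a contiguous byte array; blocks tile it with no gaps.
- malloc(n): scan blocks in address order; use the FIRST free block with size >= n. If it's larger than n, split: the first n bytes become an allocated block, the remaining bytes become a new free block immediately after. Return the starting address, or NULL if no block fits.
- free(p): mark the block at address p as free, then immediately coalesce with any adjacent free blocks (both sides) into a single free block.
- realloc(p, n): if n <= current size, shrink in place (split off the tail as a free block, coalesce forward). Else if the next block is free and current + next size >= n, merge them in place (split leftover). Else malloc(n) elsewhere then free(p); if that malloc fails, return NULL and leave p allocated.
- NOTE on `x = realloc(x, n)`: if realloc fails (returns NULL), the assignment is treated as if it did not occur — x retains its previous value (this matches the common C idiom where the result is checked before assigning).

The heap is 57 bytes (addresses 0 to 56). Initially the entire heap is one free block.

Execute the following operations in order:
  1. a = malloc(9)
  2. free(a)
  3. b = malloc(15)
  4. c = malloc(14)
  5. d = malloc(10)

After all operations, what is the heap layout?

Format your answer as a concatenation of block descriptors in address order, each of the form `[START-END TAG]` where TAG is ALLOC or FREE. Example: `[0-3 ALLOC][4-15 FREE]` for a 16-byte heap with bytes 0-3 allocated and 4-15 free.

Answer: [0-14 ALLOC][15-28 ALLOC][29-38 ALLOC][39-56 FREE]

Derivation:
Op 1: a = malloc(9) -> a = 0; heap: [0-8 ALLOC][9-56 FREE]
Op 2: free(a) -> (freed a); heap: [0-56 FREE]
Op 3: b = malloc(15) -> b = 0; heap: [0-14 ALLOC][15-56 FREE]
Op 4: c = malloc(14) -> c = 15; heap: [0-14 ALLOC][15-28 ALLOC][29-56 FREE]
Op 5: d = malloc(10) -> d = 29; heap: [0-14 ALLOC][15-28 ALLOC][29-38 ALLOC][39-56 FREE]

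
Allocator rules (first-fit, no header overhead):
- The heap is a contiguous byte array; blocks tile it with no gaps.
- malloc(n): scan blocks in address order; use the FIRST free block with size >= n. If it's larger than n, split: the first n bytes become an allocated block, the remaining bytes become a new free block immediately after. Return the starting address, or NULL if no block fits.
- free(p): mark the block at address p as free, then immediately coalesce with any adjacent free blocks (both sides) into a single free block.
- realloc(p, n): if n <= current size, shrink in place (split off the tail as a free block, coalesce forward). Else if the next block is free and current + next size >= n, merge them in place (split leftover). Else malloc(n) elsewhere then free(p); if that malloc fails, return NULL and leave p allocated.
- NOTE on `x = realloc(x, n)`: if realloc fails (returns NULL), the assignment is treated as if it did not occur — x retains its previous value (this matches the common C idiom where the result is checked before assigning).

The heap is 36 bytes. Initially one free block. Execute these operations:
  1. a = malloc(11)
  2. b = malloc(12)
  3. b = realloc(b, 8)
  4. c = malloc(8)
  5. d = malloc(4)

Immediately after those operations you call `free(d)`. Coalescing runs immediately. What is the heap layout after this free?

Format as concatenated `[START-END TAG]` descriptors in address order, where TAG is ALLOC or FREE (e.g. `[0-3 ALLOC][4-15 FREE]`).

Op 1: a = malloc(11) -> a = 0; heap: [0-10 ALLOC][11-35 FREE]
Op 2: b = malloc(12) -> b = 11; heap: [0-10 ALLOC][11-22 ALLOC][23-35 FREE]
Op 3: b = realloc(b, 8) -> b = 11; heap: [0-10 ALLOC][11-18 ALLOC][19-35 FREE]
Op 4: c = malloc(8) -> c = 19; heap: [0-10 ALLOC][11-18 ALLOC][19-26 ALLOC][27-35 FREE]
Op 5: d = malloc(4) -> d = 27; heap: [0-10 ALLOC][11-18 ALLOC][19-26 ALLOC][27-30 ALLOC][31-35 FREE]
free(d): d = 27 -> block [27-30 ALLOC]; mark free, coalesce with adjacent free neighbors -> [0-10 ALLOC][11-18 ALLOC][19-26 ALLOC][27-35 FREE]

Answer: [0-10 ALLOC][11-18 ALLOC][19-26 ALLOC][27-35 FREE]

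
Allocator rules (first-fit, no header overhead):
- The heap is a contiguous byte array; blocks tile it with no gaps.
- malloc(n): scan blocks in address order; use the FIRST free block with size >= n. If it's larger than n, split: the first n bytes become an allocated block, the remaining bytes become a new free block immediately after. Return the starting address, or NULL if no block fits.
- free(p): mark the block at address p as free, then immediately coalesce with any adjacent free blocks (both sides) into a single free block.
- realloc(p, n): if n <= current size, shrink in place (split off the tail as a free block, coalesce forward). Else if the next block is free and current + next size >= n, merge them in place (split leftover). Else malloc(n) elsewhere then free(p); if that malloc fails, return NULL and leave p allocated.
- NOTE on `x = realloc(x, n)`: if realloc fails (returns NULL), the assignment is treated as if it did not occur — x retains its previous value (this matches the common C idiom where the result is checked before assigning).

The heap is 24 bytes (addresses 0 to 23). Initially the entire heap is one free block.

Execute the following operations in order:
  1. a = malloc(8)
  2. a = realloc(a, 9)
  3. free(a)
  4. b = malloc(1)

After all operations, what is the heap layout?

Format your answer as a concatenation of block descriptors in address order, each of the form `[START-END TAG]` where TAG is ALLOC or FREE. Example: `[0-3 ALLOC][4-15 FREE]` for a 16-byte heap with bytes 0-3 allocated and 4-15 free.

Op 1: a = malloc(8) -> a = 0; heap: [0-7 ALLOC][8-23 FREE]
Op 2: a = realloc(a, 9) -> a = 0; heap: [0-8 ALLOC][9-23 FREE]
Op 3: free(a) -> (freed a); heap: [0-23 FREE]
Op 4: b = malloc(1) -> b = 0; heap: [0-0 ALLOC][1-23 FREE]

Answer: [0-0 ALLOC][1-23 FREE]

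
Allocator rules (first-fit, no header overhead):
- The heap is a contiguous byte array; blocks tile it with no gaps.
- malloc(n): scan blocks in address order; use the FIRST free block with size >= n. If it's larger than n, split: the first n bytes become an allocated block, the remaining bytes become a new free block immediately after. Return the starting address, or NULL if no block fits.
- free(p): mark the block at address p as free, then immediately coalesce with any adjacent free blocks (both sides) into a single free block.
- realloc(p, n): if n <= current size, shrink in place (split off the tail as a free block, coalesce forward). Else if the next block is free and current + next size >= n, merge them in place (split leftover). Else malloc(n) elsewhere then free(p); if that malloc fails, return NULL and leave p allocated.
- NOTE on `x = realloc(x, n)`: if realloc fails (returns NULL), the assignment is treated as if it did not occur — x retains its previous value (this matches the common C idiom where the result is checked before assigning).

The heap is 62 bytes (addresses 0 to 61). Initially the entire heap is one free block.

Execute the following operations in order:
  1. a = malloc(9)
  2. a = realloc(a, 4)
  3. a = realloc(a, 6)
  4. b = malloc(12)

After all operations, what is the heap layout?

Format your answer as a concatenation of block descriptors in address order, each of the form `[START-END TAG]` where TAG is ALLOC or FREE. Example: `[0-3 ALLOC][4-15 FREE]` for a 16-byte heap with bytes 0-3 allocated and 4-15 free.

Answer: [0-5 ALLOC][6-17 ALLOC][18-61 FREE]

Derivation:
Op 1: a = malloc(9) -> a = 0; heap: [0-8 ALLOC][9-61 FREE]
Op 2: a = realloc(a, 4) -> a = 0; heap: [0-3 ALLOC][4-61 FREE]
Op 3: a = realloc(a, 6) -> a = 0; heap: [0-5 ALLOC][6-61 FREE]
Op 4: b = malloc(12) -> b = 6; heap: [0-5 ALLOC][6-17 ALLOC][18-61 FREE]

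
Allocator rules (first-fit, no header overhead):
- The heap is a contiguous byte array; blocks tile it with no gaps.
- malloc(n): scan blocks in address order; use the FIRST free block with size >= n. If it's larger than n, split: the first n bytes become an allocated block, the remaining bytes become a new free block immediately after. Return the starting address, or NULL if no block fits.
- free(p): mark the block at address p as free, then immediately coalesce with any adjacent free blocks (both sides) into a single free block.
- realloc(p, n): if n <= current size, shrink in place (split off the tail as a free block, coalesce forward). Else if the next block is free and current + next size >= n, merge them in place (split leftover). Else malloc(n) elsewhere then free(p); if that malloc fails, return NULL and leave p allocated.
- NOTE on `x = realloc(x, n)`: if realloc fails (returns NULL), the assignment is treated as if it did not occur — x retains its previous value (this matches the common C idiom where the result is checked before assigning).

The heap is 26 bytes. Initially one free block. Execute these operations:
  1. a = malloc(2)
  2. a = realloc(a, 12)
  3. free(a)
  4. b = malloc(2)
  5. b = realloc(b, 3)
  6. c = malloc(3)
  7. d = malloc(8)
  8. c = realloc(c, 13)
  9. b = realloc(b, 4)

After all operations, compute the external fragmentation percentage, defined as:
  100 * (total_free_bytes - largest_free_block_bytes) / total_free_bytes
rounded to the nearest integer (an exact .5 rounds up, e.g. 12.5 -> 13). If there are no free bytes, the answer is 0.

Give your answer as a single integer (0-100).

Answer: 27

Derivation:
Op 1: a = malloc(2) -> a = 0; heap: [0-1 ALLOC][2-25 FREE]
Op 2: a = realloc(a, 12) -> a = 0; heap: [0-11 ALLOC][12-25 FREE]
Op 3: free(a) -> (freed a); heap: [0-25 FREE]
Op 4: b = malloc(2) -> b = 0; heap: [0-1 ALLOC][2-25 FREE]
Op 5: b = realloc(b, 3) -> b = 0; heap: [0-2 ALLOC][3-25 FREE]
Op 6: c = malloc(3) -> c = 3; heap: [0-2 ALLOC][3-5 ALLOC][6-25 FREE]
Op 7: d = malloc(8) -> d = 6; heap: [0-2 ALLOC][3-5 ALLOC][6-13 ALLOC][14-25 FREE]
Op 8: c = realloc(c, 13) -> NULL (c unchanged); heap: [0-2 ALLOC][3-5 ALLOC][6-13 ALLOC][14-25 FREE]
Op 9: b = realloc(b, 4) -> b = 14; heap: [0-2 FREE][3-5 ALLOC][6-13 ALLOC][14-17 ALLOC][18-25 FREE]
Free blocks: [3 8] total_free=11 largest=8 -> 100*(11-8)/11 = 300/11 ≈ 27.273 -> rounds to 27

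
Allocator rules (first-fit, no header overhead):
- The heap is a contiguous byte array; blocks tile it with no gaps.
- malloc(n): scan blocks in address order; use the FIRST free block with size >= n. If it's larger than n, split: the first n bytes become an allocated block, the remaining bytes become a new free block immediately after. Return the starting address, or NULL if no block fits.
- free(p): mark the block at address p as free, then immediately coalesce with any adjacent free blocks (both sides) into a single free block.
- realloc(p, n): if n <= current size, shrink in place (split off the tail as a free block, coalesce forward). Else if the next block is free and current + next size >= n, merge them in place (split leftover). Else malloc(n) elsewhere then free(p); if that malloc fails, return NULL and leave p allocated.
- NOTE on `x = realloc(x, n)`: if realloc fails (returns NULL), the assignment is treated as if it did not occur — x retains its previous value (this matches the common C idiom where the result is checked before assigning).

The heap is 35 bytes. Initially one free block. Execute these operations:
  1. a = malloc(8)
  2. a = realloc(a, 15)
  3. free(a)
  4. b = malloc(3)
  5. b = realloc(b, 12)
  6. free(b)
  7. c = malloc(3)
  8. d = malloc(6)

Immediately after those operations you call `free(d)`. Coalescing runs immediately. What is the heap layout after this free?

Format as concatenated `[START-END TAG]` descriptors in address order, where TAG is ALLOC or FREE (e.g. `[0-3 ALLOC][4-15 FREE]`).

Op 1: a = malloc(8) -> a = 0; heap: [0-7 ALLOC][8-34 FREE]
Op 2: a = realloc(a, 15) -> a = 0; heap: [0-14 ALLOC][15-34 FREE]
Op 3: free(a) -> (freed a); heap: [0-34 FREE]
Op 4: b = malloc(3) -> b = 0; heap: [0-2 ALLOC][3-34 FREE]
Op 5: b = realloc(b, 12) -> b = 0; heap: [0-11 ALLOC][12-34 FREE]
Op 6: free(b) -> (freed b); heap: [0-34 FREE]
Op 7: c = malloc(3) -> c = 0; heap: [0-2 ALLOC][3-34 FREE]
Op 8: d = malloc(6) -> d = 3; heap: [0-2 ALLOC][3-8 ALLOC][9-34 FREE]
free(d): d = 3 -> block [3-8 ALLOC]; mark free, coalesce with adjacent free neighbors -> [0-2 ALLOC][3-34 FREE]

Answer: [0-2 ALLOC][3-34 FREE]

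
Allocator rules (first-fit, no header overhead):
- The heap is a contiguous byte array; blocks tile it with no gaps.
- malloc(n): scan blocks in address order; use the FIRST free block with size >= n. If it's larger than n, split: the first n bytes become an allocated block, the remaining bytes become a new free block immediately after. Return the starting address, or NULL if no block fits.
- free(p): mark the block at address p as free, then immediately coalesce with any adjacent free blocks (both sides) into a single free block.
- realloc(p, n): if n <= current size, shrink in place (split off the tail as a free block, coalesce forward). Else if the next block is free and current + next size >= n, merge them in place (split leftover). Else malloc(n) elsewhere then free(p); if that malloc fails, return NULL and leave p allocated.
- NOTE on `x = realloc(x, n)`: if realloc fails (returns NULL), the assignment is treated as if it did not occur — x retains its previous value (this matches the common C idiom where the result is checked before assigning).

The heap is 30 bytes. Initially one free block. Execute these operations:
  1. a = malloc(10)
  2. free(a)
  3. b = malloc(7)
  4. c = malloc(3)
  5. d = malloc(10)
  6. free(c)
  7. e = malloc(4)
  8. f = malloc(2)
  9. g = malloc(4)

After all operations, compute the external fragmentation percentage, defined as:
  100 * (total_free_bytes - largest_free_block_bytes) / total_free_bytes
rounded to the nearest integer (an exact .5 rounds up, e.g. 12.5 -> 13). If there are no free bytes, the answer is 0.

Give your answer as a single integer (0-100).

Answer: 33

Derivation:
Op 1: a = malloc(10) -> a = 0; heap: [0-9 ALLOC][10-29 FREE]
Op 2: free(a) -> (freed a); heap: [0-29 FREE]
Op 3: b = malloc(7) -> b = 0; heap: [0-6 ALLOC][7-29 FREE]
Op 4: c = malloc(3) -> c = 7; heap: [0-6 ALLOC][7-9 ALLOC][10-29 FREE]
Op 5: d = malloc(10) -> d = 10; heap: [0-6 ALLOC][7-9 ALLOC][10-19 ALLOC][20-29 FREE]
Op 6: free(c) -> (freed c); heap: [0-6 ALLOC][7-9 FREE][10-19 ALLOC][20-29 FREE]
Op 7: e = malloc(4) -> e = 20; heap: [0-6 ALLOC][7-9 FREE][10-19 ALLOC][20-23 ALLOC][24-29 FREE]
Op 8: f = malloc(2) -> f = 7; heap: [0-6 ALLOC][7-8 ALLOC][9-9 FREE][10-19 ALLOC][20-23 ALLOC][24-29 FREE]
Op 9: g = malloc(4) -> g = 24; heap: [0-6 ALLOC][7-8 ALLOC][9-9 FREE][10-19 ALLOC][20-23 ALLOC][24-27 ALLOC][28-29 FREE]
Free blocks: [1 2] total_free=3 largest=2 -> 100*(3-2)/3 = 100/3 ≈ 33.333 -> rounds to 33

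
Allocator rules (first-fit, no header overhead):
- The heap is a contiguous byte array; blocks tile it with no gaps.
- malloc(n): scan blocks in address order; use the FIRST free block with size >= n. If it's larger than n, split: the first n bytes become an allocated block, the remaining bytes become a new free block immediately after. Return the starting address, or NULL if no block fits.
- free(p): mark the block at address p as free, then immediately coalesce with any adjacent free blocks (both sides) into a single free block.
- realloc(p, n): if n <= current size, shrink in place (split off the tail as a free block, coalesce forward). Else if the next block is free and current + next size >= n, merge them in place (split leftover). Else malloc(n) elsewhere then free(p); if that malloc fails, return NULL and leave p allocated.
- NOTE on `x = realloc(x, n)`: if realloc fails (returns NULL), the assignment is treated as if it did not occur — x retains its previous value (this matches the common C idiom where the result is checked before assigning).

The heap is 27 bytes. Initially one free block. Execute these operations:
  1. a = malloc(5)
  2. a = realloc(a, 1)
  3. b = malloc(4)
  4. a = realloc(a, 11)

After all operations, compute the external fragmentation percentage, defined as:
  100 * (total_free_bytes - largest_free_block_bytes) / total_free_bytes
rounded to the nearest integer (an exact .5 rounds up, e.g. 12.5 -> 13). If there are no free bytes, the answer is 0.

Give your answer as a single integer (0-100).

Op 1: a = malloc(5) -> a = 0; heap: [0-4 ALLOC][5-26 FREE]
Op 2: a = realloc(a, 1) -> a = 0; heap: [0-0 ALLOC][1-26 FREE]
Op 3: b = malloc(4) -> b = 1; heap: [0-0 ALLOC][1-4 ALLOC][5-26 FREE]
Op 4: a = realloc(a, 11) -> a = 5; heap: [0-0 FREE][1-4 ALLOC][5-15 ALLOC][16-26 FREE]
Free blocks: [1 11] total_free=12 largest=11 -> 100*(12-11)/12 = 100/12 ≈ 8.333 -> rounds to 8

Answer: 8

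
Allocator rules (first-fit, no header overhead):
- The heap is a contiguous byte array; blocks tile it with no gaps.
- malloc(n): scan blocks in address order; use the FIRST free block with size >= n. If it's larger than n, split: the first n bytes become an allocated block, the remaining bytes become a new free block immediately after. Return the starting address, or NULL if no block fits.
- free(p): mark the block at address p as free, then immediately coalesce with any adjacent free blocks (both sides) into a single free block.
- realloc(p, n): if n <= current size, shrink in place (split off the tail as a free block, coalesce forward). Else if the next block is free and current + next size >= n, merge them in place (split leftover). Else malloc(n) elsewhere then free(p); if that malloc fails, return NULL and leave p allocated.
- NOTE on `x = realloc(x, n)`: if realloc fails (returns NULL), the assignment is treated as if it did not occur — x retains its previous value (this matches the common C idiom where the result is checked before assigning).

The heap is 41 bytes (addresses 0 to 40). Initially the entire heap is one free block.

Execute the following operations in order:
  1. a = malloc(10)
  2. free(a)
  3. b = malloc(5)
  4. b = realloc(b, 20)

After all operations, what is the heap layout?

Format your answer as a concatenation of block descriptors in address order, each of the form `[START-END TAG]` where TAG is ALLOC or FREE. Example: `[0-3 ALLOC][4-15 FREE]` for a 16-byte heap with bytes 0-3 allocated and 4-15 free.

Op 1: a = malloc(10) -> a = 0; heap: [0-9 ALLOC][10-40 FREE]
Op 2: free(a) -> (freed a); heap: [0-40 FREE]
Op 3: b = malloc(5) -> b = 0; heap: [0-4 ALLOC][5-40 FREE]
Op 4: b = realloc(b, 20) -> b = 0; heap: [0-19 ALLOC][20-40 FREE]

Answer: [0-19 ALLOC][20-40 FREE]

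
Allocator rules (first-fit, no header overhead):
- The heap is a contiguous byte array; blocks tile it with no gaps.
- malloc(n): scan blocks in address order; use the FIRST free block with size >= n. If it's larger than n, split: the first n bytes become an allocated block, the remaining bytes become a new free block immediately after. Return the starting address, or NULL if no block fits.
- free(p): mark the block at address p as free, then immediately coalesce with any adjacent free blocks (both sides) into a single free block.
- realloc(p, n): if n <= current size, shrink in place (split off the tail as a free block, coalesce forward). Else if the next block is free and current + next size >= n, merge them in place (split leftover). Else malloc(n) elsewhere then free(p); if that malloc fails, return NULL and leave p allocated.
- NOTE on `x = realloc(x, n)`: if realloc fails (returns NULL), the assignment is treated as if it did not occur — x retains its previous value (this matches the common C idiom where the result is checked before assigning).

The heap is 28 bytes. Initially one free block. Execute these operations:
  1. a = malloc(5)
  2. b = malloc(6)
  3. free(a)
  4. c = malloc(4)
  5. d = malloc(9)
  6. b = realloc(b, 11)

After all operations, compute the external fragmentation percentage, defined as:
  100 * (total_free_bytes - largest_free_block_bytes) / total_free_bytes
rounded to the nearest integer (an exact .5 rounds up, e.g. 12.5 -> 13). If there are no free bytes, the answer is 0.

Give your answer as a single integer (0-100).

Op 1: a = malloc(5) -> a = 0; heap: [0-4 ALLOC][5-27 FREE]
Op 2: b = malloc(6) -> b = 5; heap: [0-4 ALLOC][5-10 ALLOC][11-27 FREE]
Op 3: free(a) -> (freed a); heap: [0-4 FREE][5-10 ALLOC][11-27 FREE]
Op 4: c = malloc(4) -> c = 0; heap: [0-3 ALLOC][4-4 FREE][5-10 ALLOC][11-27 FREE]
Op 5: d = malloc(9) -> d = 11; heap: [0-3 ALLOC][4-4 FREE][5-10 ALLOC][11-19 ALLOC][20-27 FREE]
Op 6: b = realloc(b, 11) -> NULL (b unchanged); heap: [0-3 ALLOC][4-4 FREE][5-10 ALLOC][11-19 ALLOC][20-27 FREE]
Free blocks: [1 8] total_free=9 largest=8 -> 100*(9-8)/9 = 100/9 ≈ 11.111 -> rounds to 11

Answer: 11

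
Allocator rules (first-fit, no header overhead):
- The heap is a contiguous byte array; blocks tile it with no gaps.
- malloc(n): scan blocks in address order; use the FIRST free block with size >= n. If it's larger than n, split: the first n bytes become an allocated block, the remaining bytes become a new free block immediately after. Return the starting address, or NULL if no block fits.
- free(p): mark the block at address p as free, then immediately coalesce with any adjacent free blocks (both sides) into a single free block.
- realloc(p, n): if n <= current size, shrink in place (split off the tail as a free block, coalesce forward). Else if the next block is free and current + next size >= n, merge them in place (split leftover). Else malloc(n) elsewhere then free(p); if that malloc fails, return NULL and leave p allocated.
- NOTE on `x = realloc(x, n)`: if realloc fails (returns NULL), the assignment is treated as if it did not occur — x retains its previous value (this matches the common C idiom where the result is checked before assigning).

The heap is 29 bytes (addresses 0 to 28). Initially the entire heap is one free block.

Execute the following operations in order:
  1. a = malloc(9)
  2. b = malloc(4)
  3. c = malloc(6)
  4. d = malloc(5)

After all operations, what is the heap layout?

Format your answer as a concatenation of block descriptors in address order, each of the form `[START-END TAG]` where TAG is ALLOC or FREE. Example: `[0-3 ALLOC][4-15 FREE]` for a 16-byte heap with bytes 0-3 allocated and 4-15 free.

Op 1: a = malloc(9) -> a = 0; heap: [0-8 ALLOC][9-28 FREE]
Op 2: b = malloc(4) -> b = 9; heap: [0-8 ALLOC][9-12 ALLOC][13-28 FREE]
Op 3: c = malloc(6) -> c = 13; heap: [0-8 ALLOC][9-12 ALLOC][13-18 ALLOC][19-28 FREE]
Op 4: d = malloc(5) -> d = 19; heap: [0-8 ALLOC][9-12 ALLOC][13-18 ALLOC][19-23 ALLOC][24-28 FREE]

Answer: [0-8 ALLOC][9-12 ALLOC][13-18 ALLOC][19-23 ALLOC][24-28 FREE]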